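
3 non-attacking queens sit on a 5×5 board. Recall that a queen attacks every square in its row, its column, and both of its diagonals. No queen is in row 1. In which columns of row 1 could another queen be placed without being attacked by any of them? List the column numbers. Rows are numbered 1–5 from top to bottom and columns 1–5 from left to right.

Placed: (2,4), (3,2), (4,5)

columns 1

(2,4) attacks row 1 at column 4 and diagonals 3, 5.
(3,2) attacks row 1 at column 2 and diagonals 4.
(4,5) attacks row 1 at column 5 and diagonals 2.
Attacked columns: {2, 3, 4, 5}. Safe: {1}.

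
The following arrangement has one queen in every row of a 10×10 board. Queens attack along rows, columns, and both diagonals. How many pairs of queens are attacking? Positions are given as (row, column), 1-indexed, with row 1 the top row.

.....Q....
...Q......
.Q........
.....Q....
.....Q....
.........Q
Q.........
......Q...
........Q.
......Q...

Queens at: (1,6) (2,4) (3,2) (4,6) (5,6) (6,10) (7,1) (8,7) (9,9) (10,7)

6

Same column: (1,6)–(4,6) (column 6); (1,6)–(5,6) (column 6); (4,6)–(5,6) (column 6); (8,7)–(10,7) (column 7).
Same diagonal: (2,4)–(4,6) (|2−4| = |4−6| = 2); (3,2)–(8,7) (|3−8| = |2−7| = 5).
Total attacking pairs: 6.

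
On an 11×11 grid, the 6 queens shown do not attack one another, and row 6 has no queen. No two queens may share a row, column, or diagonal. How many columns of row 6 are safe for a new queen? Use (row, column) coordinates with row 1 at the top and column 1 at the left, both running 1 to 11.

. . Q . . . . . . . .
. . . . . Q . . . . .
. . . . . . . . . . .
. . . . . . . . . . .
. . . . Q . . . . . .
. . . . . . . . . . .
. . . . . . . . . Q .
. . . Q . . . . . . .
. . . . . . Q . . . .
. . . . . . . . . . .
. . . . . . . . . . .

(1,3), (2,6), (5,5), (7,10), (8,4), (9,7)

(1,3) attacks row 6 at column 3 and diagonals 8.
(2,6) attacks row 6 at column 6 and diagonals 2, 10.
(5,5) attacks row 6 at column 5 and diagonals 4, 6.
(7,10) attacks row 6 at column 10 and diagonals 9, 11.
(8,4) attacks row 6 at column 4 and diagonals 2, 6.
(9,7) attacks row 6 at column 7 and diagonals 4, 10.
Attacked columns: {2, 3, 4, 5, 6, 7, 8, 9, 10, 11}. Safe: {1}.

1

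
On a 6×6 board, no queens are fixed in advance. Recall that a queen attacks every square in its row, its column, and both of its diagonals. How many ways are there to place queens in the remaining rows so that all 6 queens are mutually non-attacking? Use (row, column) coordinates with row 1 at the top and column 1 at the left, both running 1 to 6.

4

Branch on row 1: col 1 → 0; col 2 → 1; col 3 → 1; col 4 → 1; col 5 → 1; col 6 → 0.
Sum: 0 + 1 + 1 + 1 + 1 + 0 = 4.
(This is the classic 6-queens count.)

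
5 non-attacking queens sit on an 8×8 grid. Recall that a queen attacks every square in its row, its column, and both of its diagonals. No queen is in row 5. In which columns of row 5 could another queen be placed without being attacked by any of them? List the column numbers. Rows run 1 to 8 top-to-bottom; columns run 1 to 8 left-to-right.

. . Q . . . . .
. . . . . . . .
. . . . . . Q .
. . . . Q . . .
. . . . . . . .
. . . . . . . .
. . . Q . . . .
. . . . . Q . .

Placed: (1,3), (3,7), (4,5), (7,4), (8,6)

(1,3) attacks row 5 at column 3 and diagonals 7.
(3,7) attacks row 5 at column 7 and diagonals 5.
(4,5) attacks row 5 at column 5 and diagonals 4, 6.
(7,4) attacks row 5 at column 4 and diagonals 2, 6.
(8,6) attacks row 5 at column 6 and diagonals 3.
Attacked columns: {2, 3, 4, 5, 6, 7}. Safe: {1, 8}.

columns 1, 8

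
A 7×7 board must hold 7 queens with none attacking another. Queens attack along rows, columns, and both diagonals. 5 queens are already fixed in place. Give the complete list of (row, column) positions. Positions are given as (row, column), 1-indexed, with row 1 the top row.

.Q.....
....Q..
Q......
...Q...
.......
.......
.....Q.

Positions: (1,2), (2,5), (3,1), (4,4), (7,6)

(1,2) (2,5) (3,1) (4,4) (5,7) (6,3) (7,6)

Row 5: attacked by (1,2)→{2,6}; (2,5)→{2,5}; (3,1)→{1,3}; (4,4)→{3,4,5}; (7,6)→{4,6}. Safe: 7. Place at column 7.
Row 6: attacked by (1,2)→{2,7}; (2,5)→{1,5}; (3,1)→{1,4}; (4,4)→{2,4,6}; (5,7)→{6,7}; (7,6)→{5,6,7}. Safe: 3. Place at column 3.
Columns [2, 5, 1, 4, 7, 3, 6], r−c [-1, -3, 2, 0, -2, 3, 1], r+c [3, 7, 4, 8, 12, 9, 13] are all distinct, so no two queens attack.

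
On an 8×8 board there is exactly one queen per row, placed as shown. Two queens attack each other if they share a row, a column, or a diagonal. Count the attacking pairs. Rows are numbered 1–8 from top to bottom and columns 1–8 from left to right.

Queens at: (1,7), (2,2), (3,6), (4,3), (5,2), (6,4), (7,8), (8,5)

3

Same column: (2,2)–(5,2) (column 2).
Same diagonal: (4,3)–(5,2) (|4−5| = |3−2| = 1); (5,2)–(8,5) (|5−8| = |2−5| = 3).
Total attacking pairs: 3.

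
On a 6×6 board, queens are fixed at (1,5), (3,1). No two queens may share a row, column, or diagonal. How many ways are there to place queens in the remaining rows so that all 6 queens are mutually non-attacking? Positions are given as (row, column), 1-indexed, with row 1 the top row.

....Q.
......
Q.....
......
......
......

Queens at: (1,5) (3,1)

Branch on row 2: col 3 → 1.
Sum: 1 = 1.

1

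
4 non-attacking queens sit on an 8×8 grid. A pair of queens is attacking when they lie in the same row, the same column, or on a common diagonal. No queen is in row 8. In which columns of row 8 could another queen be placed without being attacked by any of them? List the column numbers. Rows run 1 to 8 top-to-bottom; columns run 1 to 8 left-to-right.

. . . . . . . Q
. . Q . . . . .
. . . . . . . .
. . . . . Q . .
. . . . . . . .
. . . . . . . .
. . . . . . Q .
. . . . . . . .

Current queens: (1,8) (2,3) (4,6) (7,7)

columns 4, 5

(1,8) attacks row 8 at column 8 and diagonals 1.
(2,3) attacks row 8 at column 3.
(4,6) attacks row 8 at column 6 and diagonals 2.
(7,7) attacks row 8 at column 7 and diagonals 6, 8.
Attacked columns: {1, 2, 3, 6, 7, 8}. Safe: {4, 5}.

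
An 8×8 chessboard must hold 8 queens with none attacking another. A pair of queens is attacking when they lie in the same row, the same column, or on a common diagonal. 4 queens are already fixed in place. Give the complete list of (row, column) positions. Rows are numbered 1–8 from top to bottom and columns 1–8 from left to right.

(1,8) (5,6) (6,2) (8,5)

(1,8) (2,4) (3,1) (4,3) (5,6) (6,2) (7,7) (8,5)

Row 2: attacked by (1,8)→{7,8}; (5,6)→{3,6}; (6,2)→{2,6}; (8,5)→{5}. Safe: 1, 4. Place at column 4.
Row 3: attacked by (1,8)→{6,8}; (2,4)→{3,4,5}; (5,6)→{4,6,8}; (6,2)→{2,5}; (8,5)→{5}. Safe: 1, 7. Place at column 1.
Row 4: attacked by (1,8)→{5,8}; (2,4)→{2,4,6}; (3,1)→{1,2}; (5,6)→{5,6,7}; (6,2)→{2,4}; (8,5)→{1,5}. Safe: 3. Place at column 3.
Row 7: attacked by (1,8)→{2,8}; (2,4)→{4}; (3,1)→{1,5}; (4,3)→{3,6}; (5,6)→{4,6,8}; (6,2)→{1,2,3}; (8,5)→{4,5,6}. Safe: 7. Place at column 7.
Columns [8, 4, 1, 3, 6, 2, 7, 5], r−c [-7, -2, 2, 1, -1, 4, 0, 3], r+c [9, 6, 4, 7, 11, 8, 14, 13] are all distinct, so no two queens attack.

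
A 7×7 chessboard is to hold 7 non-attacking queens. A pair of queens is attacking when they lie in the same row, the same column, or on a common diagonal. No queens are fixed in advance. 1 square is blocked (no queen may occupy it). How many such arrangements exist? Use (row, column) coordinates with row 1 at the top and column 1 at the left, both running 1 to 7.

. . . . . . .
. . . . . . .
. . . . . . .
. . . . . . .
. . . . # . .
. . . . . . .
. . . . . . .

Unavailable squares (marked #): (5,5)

Branch on row 1: col 1 → 4; col 2 → 6; col 3 → 4; col 4 → 5; col 5 → 6; col 6 → 6; col 7 → 3.
Sum: 4 + 6 + 4 + 5 + 6 + 6 + 3 = 34.

34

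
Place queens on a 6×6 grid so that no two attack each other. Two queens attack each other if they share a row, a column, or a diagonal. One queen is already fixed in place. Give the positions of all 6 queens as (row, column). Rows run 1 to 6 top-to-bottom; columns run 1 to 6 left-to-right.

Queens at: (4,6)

Row 1: attacked by (4,6)→{3,6}. Safe: 1, 2, 4, 5. Place at column 5.
Row 2: attacked by (1,5)→{4,5,6}; (4,6)→{4,6}. Safe: 1, 2, 3. Place at column 3.
Row 3: attacked by (1,5)→{3,5}; (2,3)→{2,3,4}; (4,6)→{5,6}. Safe: 1. Place at column 1.
Row 5: attacked by (1,5)→{1,5}; (2,3)→{3,6}; (3,1)→{1,3}; (4,6)→{5,6}. Safe: 2, 4. Place at column 4.
Row 6: attacked by (1,5)→{5}; (2,3)→{3}; (3,1)→{1,4}; (4,6)→{4,6}; (5,4)→{3,4,5}. Safe: 2. Place at column 2.
Columns [5, 3, 1, 6, 4, 2], r−c [-4, -1, 2, -2, 1, 4], r+c [6, 5, 4, 10, 9, 8] are all distinct, so no two queens attack.

(1,5) (2,3) (3,1) (4,6) (5,4) (6,2)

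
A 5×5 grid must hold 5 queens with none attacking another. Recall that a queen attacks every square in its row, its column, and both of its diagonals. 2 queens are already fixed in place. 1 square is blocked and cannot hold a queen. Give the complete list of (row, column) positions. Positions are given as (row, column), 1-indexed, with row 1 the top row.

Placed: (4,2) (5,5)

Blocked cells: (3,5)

Row 1: attacked by (4,2)→{2,5}; (5,5)→{1,5}. Safe: 3, 4. Place at column 3.
Row 2: attacked by (1,3)→{2,3,4}; (4,2)→{2,4}; (5,5)→{2,5}. Safe: 1. Place at column 1.
Row 3: attacked by (1,3)→{1,3,5}; (2,1)→{1,2}; (4,2)→{1,2,3}; (5,5)→{3,5}. Blocked: 5. Safe: 4. Place at column 4.
Columns [3, 1, 4, 2, 5], r−c [-2, 1, -1, 2, 0], r+c [4, 3, 7, 6, 10] are all distinct, so no two queens attack.

(1,3) (2,1) (3,4) (4,2) (5,5)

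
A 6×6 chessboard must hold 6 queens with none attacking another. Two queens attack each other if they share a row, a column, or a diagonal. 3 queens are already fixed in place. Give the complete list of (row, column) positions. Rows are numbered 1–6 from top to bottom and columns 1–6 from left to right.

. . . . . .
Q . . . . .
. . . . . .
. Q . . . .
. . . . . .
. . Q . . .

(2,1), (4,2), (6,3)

Row 1: attacked by (2,1)→{1,2}; (4,2)→{2,5}; (6,3)→{3}. Safe: 4, 6. Place at column 4.
Row 3: attacked by (1,4)→{2,4,6}; (2,1)→{1,2}; (4,2)→{1,2,3}; (6,3)→{3,6}. Safe: 5. Place at column 5.
Row 5: attacked by (1,4)→{4}; (2,1)→{1,4}; (3,5)→{3,5}; (4,2)→{1,2,3}; (6,3)→{2,3,4}. Safe: 6. Place at column 6.
Columns [4, 1, 5, 2, 6, 3], r−c [-3, 1, -2, 2, -1, 3], r+c [5, 3, 8, 6, 11, 9] are all distinct, so no two queens attack.

(1,4) (2,1) (3,5) (4,2) (5,6) (6,3)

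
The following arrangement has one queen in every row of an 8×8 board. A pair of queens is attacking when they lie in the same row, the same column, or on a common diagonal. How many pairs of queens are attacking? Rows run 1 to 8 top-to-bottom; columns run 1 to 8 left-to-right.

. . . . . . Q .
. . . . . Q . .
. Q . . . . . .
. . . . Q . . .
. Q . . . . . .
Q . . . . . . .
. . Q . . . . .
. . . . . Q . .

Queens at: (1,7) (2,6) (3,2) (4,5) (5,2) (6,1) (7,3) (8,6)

4

Same column: (2,6)–(8,6) (column 6); (3,2)–(5,2) (column 2).
Same diagonal: (1,7)–(2,6) (|1−2| = |7−6| = 1); (5,2)–(6,1) (|5−6| = |2−1| = 1).
Total attacking pairs: 4.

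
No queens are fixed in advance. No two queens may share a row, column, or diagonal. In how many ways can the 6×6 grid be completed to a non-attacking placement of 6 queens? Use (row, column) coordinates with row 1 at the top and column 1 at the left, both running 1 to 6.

4

Branch on row 1: col 1 → 0; col 2 → 1; col 3 → 1; col 4 → 1; col 5 → 1; col 6 → 0.
Sum: 0 + 1 + 1 + 1 + 1 + 0 = 4.
(This is the classic 6-queens count.)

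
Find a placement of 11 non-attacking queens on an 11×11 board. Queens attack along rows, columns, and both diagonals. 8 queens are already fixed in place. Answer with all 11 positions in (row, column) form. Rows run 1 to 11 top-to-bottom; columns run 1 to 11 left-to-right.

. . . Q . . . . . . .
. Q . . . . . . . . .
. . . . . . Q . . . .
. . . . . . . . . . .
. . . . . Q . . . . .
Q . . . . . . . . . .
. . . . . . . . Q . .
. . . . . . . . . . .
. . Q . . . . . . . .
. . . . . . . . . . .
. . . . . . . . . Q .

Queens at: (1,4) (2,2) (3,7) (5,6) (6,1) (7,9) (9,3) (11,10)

Row 4: attacked by (1,4)→{1,4,7}; (2,2)→{2,4}; (3,7)→{6,7,8}; (5,6)→{5,6,7}; (6,1)→{1,3}; (7,9)→{6,9}; (9,3)→{3,8}; (11,10)→{3,10}. Safe: 11. Place at column 11.
Row 8: attacked by (1,4)→{4,11}; (2,2)→{2,8}; (3,7)→{2,7}; (4,11)→{7,11}; (5,6)→{3,6,9}; (6,1)→{1,3}; (7,9)→{8,9,10}; (9,3)→{2,3,4}; (11,10)→{7,10}. Safe: 5. Place at column 5.
Row 10: attacked by (1,4)→{4}; (2,2)→{2,10}; (3,7)→{7}; (4,11)→{5,11}; (5,6)→{1,6,11}; (6,1)→{1,5}; (7,9)→{6,9}; (8,5)→{3,5,7}; (9,3)→{2,3,4}; (11,10)→{9,10,11}. Safe: 8. Place at column 8.
Columns [4, 2, 7, 11, 6, 1, 9, 5, 3, 8, 10], r−c [-3, 0, -4, -7, -1, 5, -2, 3, 6, 2, 1], r+c [5, 4, 10, 15, 11, 7, 16, 13, 12, 18, 21] are all distinct, so no two queens attack.

(1,4) (2,2) (3,7) (4,11) (5,6) (6,1) (7,9) (8,5) (9,3) (10,8) (11,10)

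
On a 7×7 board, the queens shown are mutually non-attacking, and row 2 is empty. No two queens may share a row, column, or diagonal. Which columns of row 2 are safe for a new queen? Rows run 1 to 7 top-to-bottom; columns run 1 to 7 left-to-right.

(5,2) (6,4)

(5,2) attacks row 2 at column 2 and diagonals 5.
(6,4) attacks row 2 at column 4.
Attacked columns: {2, 4, 5}. Safe: {1, 3, 6, 7}.

columns 1, 3, 6, 7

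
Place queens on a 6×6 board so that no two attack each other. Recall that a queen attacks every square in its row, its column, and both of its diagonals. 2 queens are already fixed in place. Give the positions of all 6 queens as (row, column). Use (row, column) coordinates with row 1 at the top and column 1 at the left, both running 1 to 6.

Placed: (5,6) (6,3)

Row 1: attacked by (5,6)→{2,6}; (6,3)→{3}. Safe: 1, 4, 5. Place at column 4.
Row 2: attacked by (1,4)→{3,4,5}; (5,6)→{3,6}; (6,3)→{3}. Safe: 1, 2. Place at column 1.
Row 3: attacked by (1,4)→{2,4,6}; (2,1)→{1,2}; (5,6)→{4,6}; (6,3)→{3,6}. Safe: 5. Place at column 5.
Row 4: attacked by (1,4)→{1,4}; (2,1)→{1,3}; (3,5)→{4,5,6}; (5,6)→{5,6}; (6,3)→{1,3,5}. Safe: 2. Place at column 2.
Columns [4, 1, 5, 2, 6, 3], r−c [-3, 1, -2, 2, -1, 3], r+c [5, 3, 8, 6, 11, 9] are all distinct, so no two queens attack.

(1,4) (2,1) (3,5) (4,2) (5,6) (6,3)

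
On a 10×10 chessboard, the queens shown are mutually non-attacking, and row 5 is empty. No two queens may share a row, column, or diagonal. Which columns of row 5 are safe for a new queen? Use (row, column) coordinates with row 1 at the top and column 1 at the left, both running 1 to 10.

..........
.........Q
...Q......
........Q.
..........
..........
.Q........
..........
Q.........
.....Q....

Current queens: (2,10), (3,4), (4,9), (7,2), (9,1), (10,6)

(2,10) attacks row 5 at column 10 and diagonals 7.
(3,4) attacks row 5 at column 4 and diagonals 2, 6.
(4,9) attacks row 5 at column 9 and diagonals 8, 10.
(7,2) attacks row 5 at column 2 and diagonals 4.
(9,1) attacks row 5 at column 1 and diagonals 5.
(10,6) attacks row 5 at column 6 and diagonals 1.
Attacked columns: {1, 2, 4, 5, 6, 7, 8, 9, 10}. Safe: {3}.

columns 3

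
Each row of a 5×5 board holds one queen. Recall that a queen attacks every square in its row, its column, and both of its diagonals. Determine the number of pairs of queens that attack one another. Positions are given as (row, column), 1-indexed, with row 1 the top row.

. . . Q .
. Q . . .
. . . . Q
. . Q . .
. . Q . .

Same column: (4,3)–(5,3) (column 3).
Same diagonal: (3,5)–(5,3) (|3−5| = |5−3| = 2).
Total attacking pairs: 2.

2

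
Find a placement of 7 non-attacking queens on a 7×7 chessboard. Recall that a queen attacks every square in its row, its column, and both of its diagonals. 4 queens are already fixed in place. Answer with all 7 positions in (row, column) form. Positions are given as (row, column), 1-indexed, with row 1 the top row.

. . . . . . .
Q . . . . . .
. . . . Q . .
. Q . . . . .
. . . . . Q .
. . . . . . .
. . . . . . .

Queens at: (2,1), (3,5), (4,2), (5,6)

(1,4) (2,1) (3,5) (4,2) (5,6) (6,3) (7,7)

Row 1: attacked by (2,1)→{1,2}; (3,5)→{3,5,7}; (4,2)→{2,5}; (5,6)→{2,6}. Safe: 4. Place at column 4.
Row 6: attacked by (1,4)→{4}; (2,1)→{1,5}; (3,5)→{2,5}; (4,2)→{2,4}; (5,6)→{5,6,7}. Safe: 3. Place at column 3.
Row 7: attacked by (1,4)→{4}; (2,1)→{1,6}; (3,5)→{1,5}; (4,2)→{2,5}; (5,6)→{4,6}; (6,3)→{2,3,4}. Safe: 7. Place at column 7.
Columns [4, 1, 5, 2, 6, 3, 7], r−c [-3, 1, -2, 2, -1, 3, 0], r+c [5, 3, 8, 6, 11, 9, 14] are all distinct, so no two queens attack.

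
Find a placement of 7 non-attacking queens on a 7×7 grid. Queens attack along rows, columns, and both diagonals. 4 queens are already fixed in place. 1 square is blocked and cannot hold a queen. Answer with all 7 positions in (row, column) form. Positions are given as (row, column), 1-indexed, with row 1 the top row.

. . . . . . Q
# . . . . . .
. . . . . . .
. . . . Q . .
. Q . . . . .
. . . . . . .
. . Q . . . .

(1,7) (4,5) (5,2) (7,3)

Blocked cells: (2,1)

Row 2: attacked by (1,7)→{6,7}; (4,5)→{3,5,7}; (5,2)→{2,5}; (7,3)→{3}. Blocked: 1. Safe: 4. Place at column 4.
Row 3: attacked by (1,7)→{5,7}; (2,4)→{3,4,5}; (4,5)→{4,5,6}; (5,2)→{2,4}; (7,3)→{3,7}. Safe: 1. Place at column 1.
Row 6: attacked by (1,7)→{2,7}; (2,4)→{4}; (3,1)→{1,4}; (4,5)→{3,5,7}; (5,2)→{1,2,3}; (7,3)→{2,3,4}. Safe: 6. Place at column 6.
Columns [7, 4, 1, 5, 2, 6, 3], r−c [-6, -2, 2, -1, 3, 0, 4], r+c [8, 6, 4, 9, 7, 12, 10] are all distinct, so no two queens attack.

(1,7) (2,4) (3,1) (4,5) (5,2) (6,6) (7,3)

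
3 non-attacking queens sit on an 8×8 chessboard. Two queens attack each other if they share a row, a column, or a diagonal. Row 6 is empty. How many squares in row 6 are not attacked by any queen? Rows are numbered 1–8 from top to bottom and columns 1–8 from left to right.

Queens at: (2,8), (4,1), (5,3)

3

(2,8) attacks row 6 at column 8 and diagonals 4.
(4,1) attacks row 6 at column 1 and diagonals 3.
(5,3) attacks row 6 at column 3 and diagonals 2, 4.
Attacked columns: {1, 2, 3, 4, 8}. Safe: {5, 6, 7}.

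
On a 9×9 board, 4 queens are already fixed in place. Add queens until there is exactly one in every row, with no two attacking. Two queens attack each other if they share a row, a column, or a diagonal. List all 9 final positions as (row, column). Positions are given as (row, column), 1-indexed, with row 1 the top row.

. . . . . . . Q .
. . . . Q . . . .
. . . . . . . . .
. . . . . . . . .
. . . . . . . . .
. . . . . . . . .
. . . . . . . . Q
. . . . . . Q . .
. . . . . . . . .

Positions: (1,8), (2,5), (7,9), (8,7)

(1,8) (2,5) (3,3) (4,1) (5,6) (6,2) (7,9) (8,7) (9,4)

Row 3: attacked by (1,8)→{6,8}; (2,5)→{4,5,6}; (7,9)→{5,9}; (8,7)→{2,7}. Safe: 1, 3. Place at column 3.
Row 4: attacked by (1,8)→{5,8}; (2,5)→{3,5,7}; (3,3)→{2,3,4}; (7,9)→{6,9}; (8,7)→{3,7}. Safe: 1. Place at column 1.
Row 5: attacked by (1,8)→{4,8}; (2,5)→{2,5,8}; (3,3)→{1,3,5}; (4,1)→{1,2}; (7,9)→{7,9}; (8,7)→{4,7}. Safe: 6. Place at column 6.
Row 6: attacked by (1,8)→{3,8}; (2,5)→{1,5,9}; (3,3)→{3,6}; (4,1)→{1,3}; (5,6)→{5,6,7}; (7,9)→{8,9}; (8,7)→{5,7,9}. Safe: 2, 4. Place at column 2.
Row 9: attacked by (1,8)→{8}; (2,5)→{5}; (3,3)→{3,9}; (4,1)→{1,6}; (5,6)→{2,6}; (6,2)→{2,5}; (7,9)→{7,9}; (8,7)→{6,7,8}. Safe: 4. Place at column 4.
Columns [8, 5, 3, 1, 6, 2, 9, 7, 4], r−c [-7, -3, 0, 3, -1, 4, -2, 1, 5], r+c [9, 7, 6, 5, 11, 8, 16, 15, 13] are all distinct, so no two queens attack.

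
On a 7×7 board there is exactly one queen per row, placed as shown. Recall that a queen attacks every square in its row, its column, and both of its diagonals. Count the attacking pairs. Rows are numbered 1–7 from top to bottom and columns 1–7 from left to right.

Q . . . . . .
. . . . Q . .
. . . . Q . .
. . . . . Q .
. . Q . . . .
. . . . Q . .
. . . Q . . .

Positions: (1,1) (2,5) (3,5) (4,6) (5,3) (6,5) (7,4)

6

Same column: (2,5)–(3,5) (column 5); (2,5)–(6,5) (column 5); (3,5)–(6,5) (column 5).
Same diagonal: (3,5)–(4,6) (|3−4| = |5−6| = 1); (3,5)–(5,3) (|3−5| = |5−3| = 2); (6,5)–(7,4) (|6−7| = |5−4| = 1).
Total attacking pairs: 6.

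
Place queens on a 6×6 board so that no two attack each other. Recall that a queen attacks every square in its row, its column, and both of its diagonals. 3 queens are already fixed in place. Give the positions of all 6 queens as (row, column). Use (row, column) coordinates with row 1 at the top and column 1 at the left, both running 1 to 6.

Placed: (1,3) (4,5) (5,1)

(1,3) (2,6) (3,2) (4,5) (5,1) (6,4)

Row 2: attacked by (1,3)→{2,3,4}; (4,5)→{3,5}; (5,1)→{1,4}. Safe: 6. Place at column 6.
Row 3: attacked by (1,3)→{1,3,5}; (2,6)→{5,6}; (4,5)→{4,5,6}; (5,1)→{1,3}. Safe: 2. Place at column 2.
Row 6: attacked by (1,3)→{3}; (2,6)→{2,6}; (3,2)→{2,5}; (4,5)→{3,5}; (5,1)→{1,2}. Safe: 4. Place at column 4.
Columns [3, 6, 2, 5, 1, 4], r−c [-2, -4, 1, -1, 4, 2], r+c [4, 8, 5, 9, 6, 10] are all distinct, so no two queens attack.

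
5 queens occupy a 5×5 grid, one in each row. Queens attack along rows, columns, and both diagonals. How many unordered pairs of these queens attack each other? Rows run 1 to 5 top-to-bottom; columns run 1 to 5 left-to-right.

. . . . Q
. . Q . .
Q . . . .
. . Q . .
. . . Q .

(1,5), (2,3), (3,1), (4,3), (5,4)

2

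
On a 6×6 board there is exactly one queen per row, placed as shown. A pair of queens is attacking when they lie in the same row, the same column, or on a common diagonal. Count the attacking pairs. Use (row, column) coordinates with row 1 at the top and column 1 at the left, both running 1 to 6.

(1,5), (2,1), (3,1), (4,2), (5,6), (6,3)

3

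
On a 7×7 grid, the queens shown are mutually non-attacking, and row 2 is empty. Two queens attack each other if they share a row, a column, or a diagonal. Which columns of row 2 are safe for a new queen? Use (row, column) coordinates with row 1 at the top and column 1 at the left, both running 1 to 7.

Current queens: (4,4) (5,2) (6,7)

(4,4) attacks row 2 at column 4 and diagonals 2, 6.
(5,2) attacks row 2 at column 2 and diagonals 5.
(6,7) attacks row 2 at column 7 and diagonals 3.
Attacked columns: {2, 3, 4, 5, 6, 7}. Safe: {1}.

columns 1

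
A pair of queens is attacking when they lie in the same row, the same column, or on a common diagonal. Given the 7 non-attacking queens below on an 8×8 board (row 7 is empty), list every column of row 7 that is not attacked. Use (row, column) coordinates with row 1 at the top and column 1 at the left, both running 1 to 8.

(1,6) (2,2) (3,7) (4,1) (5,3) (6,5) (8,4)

(1,6) attacks row 7 at column 6.
(2,2) attacks row 7 at column 2 and diagonals 7.
(3,7) attacks row 7 at column 7 and diagonals 3.
(4,1) attacks row 7 at column 1 and diagonals 4.
(5,3) attacks row 7 at column 3 and diagonals 1, 5.
(6,5) attacks row 7 at column 5 and diagonals 4, 6.
(8,4) attacks row 7 at column 4 and diagonals 3, 5.
Attacked columns: {1, 2, 3, 4, 5, 6, 7}. Safe: {8}.

columns 8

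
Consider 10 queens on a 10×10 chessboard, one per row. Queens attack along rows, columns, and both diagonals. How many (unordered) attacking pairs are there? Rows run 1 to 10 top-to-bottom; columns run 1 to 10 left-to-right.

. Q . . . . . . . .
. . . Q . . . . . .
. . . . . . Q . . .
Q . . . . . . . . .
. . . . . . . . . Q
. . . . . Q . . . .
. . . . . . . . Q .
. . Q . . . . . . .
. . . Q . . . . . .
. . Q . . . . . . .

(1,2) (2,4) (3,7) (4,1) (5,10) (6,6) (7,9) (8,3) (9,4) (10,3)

Same column: (2,4)–(9,4) (column 4); (8,3)–(10,3) (column 3).
Same diagonal: (2,4)–(7,9) (|2−7| = |4−9| = 5); (8,3)–(9,4) (|8−9| = |3−4| = 1); (9,4)–(10,3) (|9−10| = |4−3| = 1).
Total attacking pairs: 5.

5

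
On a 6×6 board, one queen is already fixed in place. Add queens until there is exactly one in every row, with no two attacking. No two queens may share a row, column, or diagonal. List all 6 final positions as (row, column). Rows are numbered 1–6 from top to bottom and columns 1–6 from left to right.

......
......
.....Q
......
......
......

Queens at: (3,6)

(1,2) (2,4) (3,6) (4,1) (5,3) (6,5)

Row 1: attacked by (3,6)→{4,6}. Safe: 1, 2, 3, 5. Place at column 2.
Row 2: attacked by (1,2)→{1,2,3}; (3,6)→{5,6}. Safe: 4. Place at column 4.
Row 4: attacked by (1,2)→{2,5}; (2,4)→{2,4,6}; (3,6)→{5,6}. Safe: 1, 3. Place at column 1.
Row 5: attacked by (1,2)→{2,6}; (2,4)→{1,4}; (3,6)→{4,6}; (4,1)→{1,2}. Safe: 3, 5. Place at column 3.
Row 6: attacked by (1,2)→{2}; (2,4)→{4}; (3,6)→{3,6}; (4,1)→{1,3}; (5,3)→{2,3,4}. Safe: 5. Place at column 5.
Columns [2, 4, 6, 1, 3, 5], r−c [-1, -2, -3, 3, 2, 1], r+c [3, 6, 9, 5, 8, 11] are all distinct, so no two queens attack.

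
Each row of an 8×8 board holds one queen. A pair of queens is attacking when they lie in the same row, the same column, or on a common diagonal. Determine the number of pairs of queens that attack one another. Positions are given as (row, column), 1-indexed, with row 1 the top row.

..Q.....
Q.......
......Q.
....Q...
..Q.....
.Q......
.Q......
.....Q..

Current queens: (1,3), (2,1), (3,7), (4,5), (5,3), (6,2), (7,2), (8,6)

5

Same column: (1,3)–(5,3) (column 3); (6,2)–(7,2) (column 2).
Same diagonal: (4,5)–(7,2) (|4−7| = |5−2| = 3); (5,3)–(6,2) (|5−6| = |3−2| = 1); (5,3)–(8,6) (|5−8| = |3−6| = 3).
Total attacking pairs: 5.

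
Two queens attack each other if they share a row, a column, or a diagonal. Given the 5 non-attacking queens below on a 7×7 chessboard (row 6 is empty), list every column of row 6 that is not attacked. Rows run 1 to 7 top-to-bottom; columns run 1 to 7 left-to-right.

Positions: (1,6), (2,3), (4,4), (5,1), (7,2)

(1,6) attacks row 6 at column 6 and diagonals 1.
(2,3) attacks row 6 at column 3 and diagonals 7.
(4,4) attacks row 6 at column 4 and diagonals 2, 6.
(5,1) attacks row 6 at column 1 and diagonals 2.
(7,2) attacks row 6 at column 2 and diagonals 1, 3.
Attacked columns: {1, 2, 3, 4, 6, 7}. Safe: {5}.

columns 5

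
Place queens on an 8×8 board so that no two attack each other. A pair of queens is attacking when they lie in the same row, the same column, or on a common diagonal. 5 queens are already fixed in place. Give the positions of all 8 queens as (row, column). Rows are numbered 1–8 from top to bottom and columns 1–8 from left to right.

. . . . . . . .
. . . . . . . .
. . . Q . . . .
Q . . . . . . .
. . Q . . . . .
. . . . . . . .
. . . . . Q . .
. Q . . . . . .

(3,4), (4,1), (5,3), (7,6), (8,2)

Row 1: attacked by (3,4)→{2,4,6}; (4,1)→{1,4}; (5,3)→{3,7}; (7,6)→{6}; (8,2)→{2}. Safe: 5, 8. Place at column 5.
Row 2: attacked by (1,5)→{4,5,6}; (3,4)→{3,4,5}; (4,1)→{1,3}; (5,3)→{3,6}; (7,6)→{1,6}; (8,2)→{2,8}. Safe: 7. Place at column 7.
Row 6: attacked by (1,5)→{5}; (2,7)→{3,7}; (3,4)→{1,4,7}; (4,1)→{1,3}; (5,3)→{2,3,4}; (7,6)→{5,6,7}; (8,2)→{2,4}. Safe: 8. Place at column 8.
Columns [5, 7, 4, 1, 3, 8, 6, 2], r−c [-4, -5, -1, 3, 2, -2, 1, 6], r+c [6, 9, 7, 5, 8, 14, 13, 10] are all distinct, so no two queens attack.

(1,5) (2,7) (3,4) (4,1) (5,3) (6,8) (7,6) (8,2)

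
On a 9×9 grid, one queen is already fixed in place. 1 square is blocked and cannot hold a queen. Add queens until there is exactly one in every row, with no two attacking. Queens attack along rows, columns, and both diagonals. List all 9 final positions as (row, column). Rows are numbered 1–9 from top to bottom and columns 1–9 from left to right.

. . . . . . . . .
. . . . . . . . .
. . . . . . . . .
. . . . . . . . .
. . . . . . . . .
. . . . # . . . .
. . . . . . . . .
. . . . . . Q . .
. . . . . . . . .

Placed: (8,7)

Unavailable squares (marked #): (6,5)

Row 1: attacked by (8,7)→{7}. Safe: 1, 2, 3, 4, 5, 6, 8, 9. Place at column 1.
Row 2: attacked by (1,1)→{1,2}; (8,7)→{1,7}. Safe: 3, 4, 5, 6, 8, 9. Place at column 3.
Row 3: attacked by (1,1)→{1,3}; (2,3)→{2,3,4}; (8,7)→{2,7}. Safe: 5, 6, 8, 9. Place at column 8.
Row 4: attacked by (1,1)→{1,4}; (2,3)→{1,3,5}; (3,8)→{7,8,9}; (8,7)→{3,7}. Safe: 2, 6. Place at column 6.
Row 5: attacked by (1,1)→{1,5}; (2,3)→{3,6}; (3,8)→{6,8}; (4,6)→{5,6,7}; (8,7)→{4,7}. Safe: 2, 9. Place at column 9.
Row 6: attacked by (1,1)→{1,6}; (2,3)→{3,7}; (3,8)→{5,8}; (4,6)→{4,6,8}; (5,9)→{8,9}; (8,7)→{5,7,9}. Blocked: 5. Safe: 2. Place at column 2.
Row 7: attacked by (1,1)→{1,7}; (2,3)→{3,8}; (3,8)→{4,8}; (4,6)→{3,6,9}; (5,9)→{7,9}; (6,2)→{1,2,3}; (8,7)→{6,7,8}. Safe: 5. Place at column 5.
Row 9: attacked by (1,1)→{1,9}; (2,3)→{3}; (3,8)→{2,8}; (4,6)→{1,6}; (5,9)→{5,9}; (6,2)→{2,5}; (7,5)→{3,5,7}; (8,7)→{6,7,8}. Safe: 4. Place at column 4.
Columns [1, 3, 8, 6, 9, 2, 5, 7, 4], r−c [0, -1, -5, -2, -4, 4, 2, 1, 5], r+c [2, 5, 11, 10, 14, 8, 12, 15, 13] are all distinct, so no two queens attack.

(1,1) (2,3) (3,8) (4,6) (5,9) (6,2) (7,5) (8,7) (9,4)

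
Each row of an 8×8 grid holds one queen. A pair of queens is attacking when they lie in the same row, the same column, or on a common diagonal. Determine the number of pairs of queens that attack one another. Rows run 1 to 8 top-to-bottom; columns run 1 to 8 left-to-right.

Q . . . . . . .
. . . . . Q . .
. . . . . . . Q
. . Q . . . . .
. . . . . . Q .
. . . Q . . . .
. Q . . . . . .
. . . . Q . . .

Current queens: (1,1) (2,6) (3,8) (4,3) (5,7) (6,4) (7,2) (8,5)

0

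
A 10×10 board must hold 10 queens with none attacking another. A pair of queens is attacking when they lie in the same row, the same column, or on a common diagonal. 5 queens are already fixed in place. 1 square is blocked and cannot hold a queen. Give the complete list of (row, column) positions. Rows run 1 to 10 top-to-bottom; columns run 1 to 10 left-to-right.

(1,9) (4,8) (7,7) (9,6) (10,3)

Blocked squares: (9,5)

(1,9) (2,5) (3,1) (4,8) (5,4) (6,2) (7,7) (8,10) (9,6) (10,3)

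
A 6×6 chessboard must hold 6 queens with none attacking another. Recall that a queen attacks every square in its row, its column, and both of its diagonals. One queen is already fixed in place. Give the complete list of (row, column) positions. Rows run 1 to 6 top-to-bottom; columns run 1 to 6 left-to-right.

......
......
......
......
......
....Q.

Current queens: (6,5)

Row 1: attacked by (6,5)→{5}. Safe: 1, 2, 3, 4, 6. Place at column 2.
Row 2: attacked by (1,2)→{1,2,3}; (6,5)→{1,5}. Safe: 4, 6. Place at column 4.
Row 3: attacked by (1,2)→{2,4}; (2,4)→{3,4,5}; (6,5)→{2,5}. Safe: 1, 6. Place at column 6.
Row 4: attacked by (1,2)→{2,5}; (2,4)→{2,4,6}; (3,6)→{5,6}; (6,5)→{3,5}. Safe: 1. Place at column 1.
Row 5: attacked by (1,2)→{2,6}; (2,4)→{1,4}; (3,6)→{4,6}; (4,1)→{1,2}; (6,5)→{4,5,6}. Safe: 3. Place at column 3.
Columns [2, 4, 6, 1, 3, 5], r−c [-1, -2, -3, 3, 2, 1], r+c [3, 6, 9, 5, 8, 11] are all distinct, so no two queens attack.

(1,2) (2,4) (3,6) (4,1) (5,3) (6,5)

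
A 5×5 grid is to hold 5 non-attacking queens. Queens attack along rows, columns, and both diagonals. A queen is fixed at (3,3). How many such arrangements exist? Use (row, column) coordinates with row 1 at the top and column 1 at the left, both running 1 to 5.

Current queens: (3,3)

Branch on row 1: col 2 → 1; col 4 → 1.
Sum: 1 + 1 = 2.

2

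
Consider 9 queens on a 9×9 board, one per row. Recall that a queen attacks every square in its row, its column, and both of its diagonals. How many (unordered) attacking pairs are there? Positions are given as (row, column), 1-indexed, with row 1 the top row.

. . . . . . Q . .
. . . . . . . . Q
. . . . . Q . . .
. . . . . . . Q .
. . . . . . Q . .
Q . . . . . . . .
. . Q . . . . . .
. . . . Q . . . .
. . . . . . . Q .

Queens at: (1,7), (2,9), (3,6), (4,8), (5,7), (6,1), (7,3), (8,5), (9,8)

3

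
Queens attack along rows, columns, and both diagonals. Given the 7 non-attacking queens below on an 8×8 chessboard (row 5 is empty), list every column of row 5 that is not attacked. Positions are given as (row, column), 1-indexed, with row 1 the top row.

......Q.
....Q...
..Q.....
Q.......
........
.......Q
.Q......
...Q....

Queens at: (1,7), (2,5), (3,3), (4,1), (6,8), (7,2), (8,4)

columns 6

(1,7) attacks row 5 at column 7 and diagonals 3.
(2,5) attacks row 5 at column 5 and diagonals 2, 8.
(3,3) attacks row 5 at column 3 and diagonals 1, 5.
(4,1) attacks row 5 at column 1 and diagonals 2.
(6,8) attacks row 5 at column 8 and diagonals 7.
(7,2) attacks row 5 at column 2 and diagonals 4.
(8,4) attacks row 5 at column 4 and diagonals 1, 7.
Attacked columns: {1, 2, 3, 4, 5, 7, 8}. Safe: {6}.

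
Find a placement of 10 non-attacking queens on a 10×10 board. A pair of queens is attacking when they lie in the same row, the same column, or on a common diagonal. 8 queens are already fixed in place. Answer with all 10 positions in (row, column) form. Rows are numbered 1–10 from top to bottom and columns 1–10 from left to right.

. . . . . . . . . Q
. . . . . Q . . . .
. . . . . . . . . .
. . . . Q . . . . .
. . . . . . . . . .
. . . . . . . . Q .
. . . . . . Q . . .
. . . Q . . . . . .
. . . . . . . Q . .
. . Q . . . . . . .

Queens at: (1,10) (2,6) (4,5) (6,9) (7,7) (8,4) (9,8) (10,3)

(1,10) (2,6) (3,1) (4,5) (5,2) (6,9) (7,7) (8,4) (9,8) (10,3)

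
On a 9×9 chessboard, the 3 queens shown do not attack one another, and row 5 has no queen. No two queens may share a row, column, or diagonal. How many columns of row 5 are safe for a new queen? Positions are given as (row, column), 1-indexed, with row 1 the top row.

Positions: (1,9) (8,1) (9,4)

4

(1,9) attacks row 5 at column 9 and diagonals 5.
(8,1) attacks row 5 at column 1 and diagonals 4.
(9,4) attacks row 5 at column 4 and diagonals 8.
Attacked columns: {1, 4, 5, 8, 9}. Safe: {2, 3, 6, 7}.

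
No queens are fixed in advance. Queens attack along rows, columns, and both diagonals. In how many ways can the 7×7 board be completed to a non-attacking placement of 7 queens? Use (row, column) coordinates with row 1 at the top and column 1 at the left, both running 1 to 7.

40

Branch on row 1: col 1 → 4; col 2 → 7; col 3 → 6; col 4 → 6; col 5 → 6; col 6 → 7; col 7 → 4.
Sum: 4 + 7 + 6 + 6 + 6 + 7 + 4 = 40.
(This is the classic 7-queens count.)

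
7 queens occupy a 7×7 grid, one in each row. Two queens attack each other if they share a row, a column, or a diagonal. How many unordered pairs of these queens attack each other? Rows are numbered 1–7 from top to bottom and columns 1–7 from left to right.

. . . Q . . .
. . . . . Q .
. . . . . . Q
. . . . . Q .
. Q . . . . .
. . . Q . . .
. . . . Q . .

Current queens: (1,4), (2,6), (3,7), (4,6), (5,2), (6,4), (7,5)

Same column: (1,4)–(6,4) (column 4); (2,6)–(4,6) (column 6).
Same diagonal: (2,6)–(3,7) (|2−3| = |6−7| = 1); (3,7)–(4,6) (|3−4| = |7−6| = 1); (3,7)–(6,4) (|3−6| = |7−4| = 3); (4,6)–(6,4) (|4−6| = |6−4| = 2); (6,4)–(7,5) (|6−7| = |4−5| = 1).
Total attacking pairs: 7.

7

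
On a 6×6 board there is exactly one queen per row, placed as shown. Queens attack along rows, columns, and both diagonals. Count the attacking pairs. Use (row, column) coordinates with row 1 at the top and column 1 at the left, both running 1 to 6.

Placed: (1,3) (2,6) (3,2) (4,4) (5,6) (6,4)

3

Same column: (2,6)–(5,6) (column 6); (4,4)–(6,4) (column 4).
Same diagonal: (2,6)–(4,4) (|2−4| = |6−4| = 2).
Total attacking pairs: 3.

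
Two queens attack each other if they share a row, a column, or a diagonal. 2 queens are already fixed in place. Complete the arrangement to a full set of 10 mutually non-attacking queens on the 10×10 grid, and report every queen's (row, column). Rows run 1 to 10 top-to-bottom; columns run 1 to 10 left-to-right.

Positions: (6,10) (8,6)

(1,7) (2,4) (3,8) (4,1) (5,5) (6,10) (7,2) (8,6) (9,3) (10,9)

Row 1: attacked by (6,10)→{5,10}; (8,6)→{6}. Safe: 1, 2, 3, 4, 7, 8, 9. Place at column 7.
Row 2: attacked by (1,7)→{6,7,8}; (6,10)→{6,10}; (8,6)→{6}. Safe: 1, 2, 3, 4, 5, 9. Place at column 4.
Row 3: attacked by (1,7)→{5,7,9}; (2,4)→{3,4,5}; (6,10)→{7,10}; (8,6)→{1,6}. Safe: 2, 8. Place at column 8.
Row 4: attacked by (1,7)→{4,7,10}; (2,4)→{2,4,6}; (3,8)→{7,8,9}; (6,10)→{8,10}; (8,6)→{2,6,10}. Safe: 1, 3, 5. Place at column 1.
Row 5: attacked by (1,7)→{3,7}; (2,4)→{1,4,7}; (3,8)→{6,8,10}; (4,1)→{1,2}; (6,10)→{9,10}; (8,6)→{3,6,9}. Safe: 5. Place at column 5.
Row 7: attacked by (1,7)→{1,7}; (2,4)→{4,9}; (3,8)→{4,8}; (4,1)→{1,4}; (5,5)→{3,5,7}; (6,10)→{9,10}; (8,6)→{5,6,7}. Safe: 2. Place at column 2.
Row 9: attacked by (1,7)→{7}; (2,4)→{4}; (3,8)→{2,8}; (4,1)→{1,6}; (5,5)→{1,5,9}; (6,10)→{7,10}; (7,2)→{2,4}; (8,6)→{5,6,7}. Safe: 3. Place at column 3.
Row 10: attacked by (1,7)→{7}; (2,4)→{4}; (3,8)→{1,8}; (4,1)→{1,7}; (5,5)→{5,10}; (6,10)→{6,10}; (7,2)→{2,5}; (8,6)→{4,6,8}; (9,3)→{2,3,4}. Safe: 9. Place at column 9.
Columns [7, 4, 8, 1, 5, 10, 2, 6, 3, 9], r−c [-6, -2, -5, 3, 0, -4, 5, 2, 6, 1], r+c [8, 6, 11, 5, 10, 16, 9, 14, 12, 19] are all distinct, so no two queens attack.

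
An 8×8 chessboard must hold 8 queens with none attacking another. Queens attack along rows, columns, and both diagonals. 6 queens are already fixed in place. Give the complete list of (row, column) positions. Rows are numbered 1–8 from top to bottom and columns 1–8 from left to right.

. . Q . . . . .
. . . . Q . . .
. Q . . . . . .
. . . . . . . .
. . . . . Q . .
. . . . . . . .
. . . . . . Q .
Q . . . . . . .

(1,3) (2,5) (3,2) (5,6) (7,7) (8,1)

(1,3) (2,5) (3,2) (4,8) (5,6) (6,4) (7,7) (8,1)

Row 4: attacked by (1,3)→{3,6}; (2,5)→{3,5,7}; (3,2)→{1,2,3}; (5,6)→{5,6,7}; (7,7)→{4,7}; (8,1)→{1,5}. Safe: 8. Place at column 8.
Row 6: attacked by (1,3)→{3,8}; (2,5)→{1,5}; (3,2)→{2,5}; (4,8)→{6,8}; (5,6)→{5,6,7}; (7,7)→{6,7,8}; (8,1)→{1,3}. Safe: 4. Place at column 4.
Columns [3, 5, 2, 8, 6, 4, 7, 1], r−c [-2, -3, 1, -4, -1, 2, 0, 7], r+c [4, 7, 5, 12, 11, 10, 14, 9] are all distinct, so no two queens attack.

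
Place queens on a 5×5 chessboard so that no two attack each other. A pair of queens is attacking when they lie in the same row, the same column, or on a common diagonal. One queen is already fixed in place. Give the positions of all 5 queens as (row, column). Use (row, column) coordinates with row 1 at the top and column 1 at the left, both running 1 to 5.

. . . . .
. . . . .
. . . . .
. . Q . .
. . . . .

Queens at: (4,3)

(1,4) (2,2) (3,5) (4,3) (5,1)

Row 1: attacked by (4,3)→{3}. Safe: 1, 2, 4, 5. Place at column 4.
Row 2: attacked by (1,4)→{3,4,5}; (4,3)→{1,3,5}. Safe: 2. Place at column 2.
Row 3: attacked by (1,4)→{2,4}; (2,2)→{1,2,3}; (4,3)→{2,3,4}. Safe: 5. Place at column 5.
Row 5: attacked by (1,4)→{4}; (2,2)→{2,5}; (3,5)→{3,5}; (4,3)→{2,3,4}. Safe: 1. Place at column 1.
Columns [4, 2, 5, 3, 1], r−c [-3, 0, -2, 1, 4], r+c [5, 4, 8, 7, 6] are all distinct, so no two queens attack.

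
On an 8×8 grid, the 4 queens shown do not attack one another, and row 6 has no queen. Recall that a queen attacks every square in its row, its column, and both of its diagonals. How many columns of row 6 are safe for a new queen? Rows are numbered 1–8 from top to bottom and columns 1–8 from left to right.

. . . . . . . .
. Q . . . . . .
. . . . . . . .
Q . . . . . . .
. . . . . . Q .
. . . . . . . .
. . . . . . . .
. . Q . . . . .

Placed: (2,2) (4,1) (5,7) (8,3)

1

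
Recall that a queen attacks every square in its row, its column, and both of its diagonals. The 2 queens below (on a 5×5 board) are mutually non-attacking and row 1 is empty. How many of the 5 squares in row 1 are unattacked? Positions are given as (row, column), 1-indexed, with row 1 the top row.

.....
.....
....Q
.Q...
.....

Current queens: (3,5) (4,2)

(3,5) attacks row 1 at column 5 and diagonals 3.
(4,2) attacks row 1 at column 2 and diagonals 5.
Attacked columns: {2, 3, 5}. Safe: {1, 4}.

2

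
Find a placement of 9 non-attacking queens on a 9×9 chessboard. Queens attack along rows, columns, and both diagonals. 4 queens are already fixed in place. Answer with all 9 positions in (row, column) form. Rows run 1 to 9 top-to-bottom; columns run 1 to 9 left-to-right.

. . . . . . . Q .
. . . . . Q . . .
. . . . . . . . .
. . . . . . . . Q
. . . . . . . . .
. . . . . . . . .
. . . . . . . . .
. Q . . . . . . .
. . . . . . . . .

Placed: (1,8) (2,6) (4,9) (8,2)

(1,8) (2,6) (3,3) (4,9) (5,7) (6,1) (7,4) (8,2) (9,5)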